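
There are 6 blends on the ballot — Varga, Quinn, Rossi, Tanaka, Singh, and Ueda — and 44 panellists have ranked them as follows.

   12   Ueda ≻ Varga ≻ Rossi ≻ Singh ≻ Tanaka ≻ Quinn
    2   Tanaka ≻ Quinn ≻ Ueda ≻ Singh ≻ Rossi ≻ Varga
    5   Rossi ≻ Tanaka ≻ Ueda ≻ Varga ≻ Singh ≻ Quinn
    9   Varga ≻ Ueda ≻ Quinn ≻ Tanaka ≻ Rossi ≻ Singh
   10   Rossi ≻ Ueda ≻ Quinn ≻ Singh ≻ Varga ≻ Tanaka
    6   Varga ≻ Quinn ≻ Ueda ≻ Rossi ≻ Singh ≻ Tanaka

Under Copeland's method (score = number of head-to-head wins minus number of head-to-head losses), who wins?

Pairwise results:
  Varga vs Quinn: Varga wins 32–12.
  Varga vs Rossi: Varga wins 27–17.
  Varga vs Tanaka: Varga wins 37–7.
  Varga vs Singh: Varga wins 32–12.
  Varga vs Ueda: Ueda wins 29–15.
  Quinn vs Rossi: Rossi wins 27–17.
  Quinn vs Tanaka: Quinn wins 25–19.
  Quinn vs Singh: Quinn wins 27–17.
  Quinn vs Ueda: Ueda wins 36–8.
  Rossi vs Tanaka: Rossi wins 33–11.
  Rossi vs Singh: Rossi wins 42–2.
  Rossi vs Ueda: Ueda wins 29–15.
  Tanaka vs Singh: Singh wins 28–16.
  Tanaka vs Ueda: Ueda wins 37–7.
  Singh vs Ueda: Ueda wins 44–0.
Copeland scores (wins − losses):
  Varga: 4 − 1 = 3
  Quinn: 2 − 3 = -1
  Rossi: 3 − 2 = 1
  Tanaka: 0 − 5 = -5
  Singh: 1 − 4 = -3
  Ueda: 5 − 0 = 5
Ueda has the best Copeland score.

Ueda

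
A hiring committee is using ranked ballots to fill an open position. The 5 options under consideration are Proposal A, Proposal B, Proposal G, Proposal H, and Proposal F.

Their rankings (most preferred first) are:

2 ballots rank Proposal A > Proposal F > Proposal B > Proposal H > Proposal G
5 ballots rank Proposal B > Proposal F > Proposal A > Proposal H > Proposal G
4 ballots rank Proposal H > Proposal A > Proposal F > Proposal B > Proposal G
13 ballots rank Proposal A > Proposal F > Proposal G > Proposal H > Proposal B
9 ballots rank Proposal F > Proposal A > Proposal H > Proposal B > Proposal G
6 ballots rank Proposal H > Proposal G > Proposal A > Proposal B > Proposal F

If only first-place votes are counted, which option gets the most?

Proposal A

First-place vote totals:
  Proposal A: 15
  Proposal B: 5
  Proposal G: 0
  Proposal H: 10
  Proposal F: 9
Proposal A has the most first-place votes.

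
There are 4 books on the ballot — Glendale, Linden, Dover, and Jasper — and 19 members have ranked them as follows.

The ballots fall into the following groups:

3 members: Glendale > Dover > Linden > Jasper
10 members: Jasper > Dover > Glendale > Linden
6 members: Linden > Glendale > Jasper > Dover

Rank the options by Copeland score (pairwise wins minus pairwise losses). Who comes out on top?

Pairwise results:
  Glendale vs Linden: Glendale wins 13–6.
  Glendale vs Dover: Dover wins 10–9.
  Glendale vs Jasper: Jasper wins 10–9.
  Linden vs Dover: Dover wins 13–6.
  Linden vs Jasper: Jasper wins 10–9.
  Dover vs Jasper: Jasper wins 16–3.
Copeland scores (wins − losses):
  Glendale: 1 − 2 = -1
  Linden: 0 − 3 = -3
  Dover: 2 − 1 = 1
  Jasper: 3 − 0 = 3
Jasper has the best Copeland score.

Jasper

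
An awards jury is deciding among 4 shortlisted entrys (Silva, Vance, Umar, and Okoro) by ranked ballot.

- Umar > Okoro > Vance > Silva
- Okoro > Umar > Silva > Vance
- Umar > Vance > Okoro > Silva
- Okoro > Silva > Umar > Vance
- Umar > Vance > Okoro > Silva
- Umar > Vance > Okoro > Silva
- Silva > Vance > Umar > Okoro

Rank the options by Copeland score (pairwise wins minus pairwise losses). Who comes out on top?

Umar

Pairwise results:
  Silva vs Vance: Vance wins 4–3.
  Silva vs Umar: Umar wins 5–2.
  Silva vs Okoro: Okoro wins 6–1.
  Vance vs Umar: Umar wins 6–1.
  Vance vs Okoro: Vance wins 4–3.
  Umar vs Okoro: Umar wins 5–2.
Copeland scores (wins − losses):
  Silva: 0 − 3 = -3
  Vance: 2 − 1 = 1
  Umar: 3 − 0 = 3
  Okoro: 1 − 2 = -1
Umar has the best Copeland score.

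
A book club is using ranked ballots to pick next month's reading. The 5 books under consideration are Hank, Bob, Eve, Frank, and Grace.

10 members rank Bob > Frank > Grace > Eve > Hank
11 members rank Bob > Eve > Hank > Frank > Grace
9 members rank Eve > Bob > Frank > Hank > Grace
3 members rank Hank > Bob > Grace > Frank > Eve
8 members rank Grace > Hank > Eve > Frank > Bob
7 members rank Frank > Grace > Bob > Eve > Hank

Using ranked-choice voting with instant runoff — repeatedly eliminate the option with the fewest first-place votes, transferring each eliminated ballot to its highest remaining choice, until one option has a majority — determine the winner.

Bob

Round 1: Bob 21, Eve 9, Grace 8, Frank 7, Hank 3. Hank has the fewest and is eliminated.
Round 2: Bob 24, Eve 9, Grace 8, Frank 7. Frank has the fewest and is eliminated.
Round 3: Bob 24, Grace 15, Eve 9. Eve has the fewest and is eliminated.
Round 4: Bob 33, Grace 15. Bob has a majority.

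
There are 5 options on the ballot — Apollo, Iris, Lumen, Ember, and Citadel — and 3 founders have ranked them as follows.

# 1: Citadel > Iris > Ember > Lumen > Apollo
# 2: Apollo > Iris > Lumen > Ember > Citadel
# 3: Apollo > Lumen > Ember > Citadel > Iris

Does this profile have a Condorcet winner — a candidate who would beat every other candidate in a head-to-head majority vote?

Head-to-head results (3 voters total):
Apollo vs Iris: Apollo wins 2–1.
Apollo vs Lumen: Apollo wins 2–1.
Apollo vs Ember: Apollo wins 2–1.
Apollo vs Citadel: Apollo wins 2–1.
Iris vs Lumen: Iris wins 2–1.
Iris vs Ember: Iris wins 2–1.
Iris vs Citadel: Citadel wins 2–1.
Lumen vs Ember: Lumen wins 2–1.
Lumen vs Citadel: Lumen wins 2–1.
Ember vs Citadel: Ember wins 2–1.
Apollo beats each rival — Iris (2–1), Lumen (2–1), Ember (2–1), Citadel (2–1) — so Apollo is the Condorcet winner.

Yes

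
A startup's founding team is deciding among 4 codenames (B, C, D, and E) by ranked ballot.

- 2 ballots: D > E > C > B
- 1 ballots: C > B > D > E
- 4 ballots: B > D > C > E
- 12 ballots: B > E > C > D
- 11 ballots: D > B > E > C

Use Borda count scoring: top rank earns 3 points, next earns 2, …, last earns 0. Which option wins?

B

Borda scores:
  B: 2·0 + 2 + 4·3 + 12·3 + 11·2 = 72
  C: 2·1 + 3 + 4·1 + 12·1 + 11·0 = 21
  D: 2·3 + 1 + 4·2 + 12·0 + 11·3 = 48
  E: 2·2 + 0 + 4·0 + 12·2 + 11·1 = 39
B has the highest total.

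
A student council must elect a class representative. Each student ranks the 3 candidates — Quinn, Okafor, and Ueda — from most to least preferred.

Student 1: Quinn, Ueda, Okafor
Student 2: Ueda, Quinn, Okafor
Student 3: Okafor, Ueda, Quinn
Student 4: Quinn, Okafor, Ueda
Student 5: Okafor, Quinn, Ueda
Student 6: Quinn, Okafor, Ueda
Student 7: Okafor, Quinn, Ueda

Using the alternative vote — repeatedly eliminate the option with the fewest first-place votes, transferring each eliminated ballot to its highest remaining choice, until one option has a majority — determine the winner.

Quinn

Round 1: Quinn 3, Okafor 3, Ueda 1. Ueda has the fewest and is eliminated.
Round 2: Quinn 4, Okafor 3. Quinn has a majority.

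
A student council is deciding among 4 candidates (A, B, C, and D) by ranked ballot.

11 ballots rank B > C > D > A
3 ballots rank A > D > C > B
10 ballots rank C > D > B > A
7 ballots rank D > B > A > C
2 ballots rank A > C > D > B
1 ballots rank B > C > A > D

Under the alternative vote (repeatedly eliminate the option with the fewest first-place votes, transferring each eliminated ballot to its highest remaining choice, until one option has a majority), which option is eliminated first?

Round 1: B 12, C 10, D 7, A 5. A has the fewest and is eliminated.
Round 2: B 12, C 12, D 10. D has the fewest and is eliminated.
Round 3: B 19, C 15. B has a majority.

A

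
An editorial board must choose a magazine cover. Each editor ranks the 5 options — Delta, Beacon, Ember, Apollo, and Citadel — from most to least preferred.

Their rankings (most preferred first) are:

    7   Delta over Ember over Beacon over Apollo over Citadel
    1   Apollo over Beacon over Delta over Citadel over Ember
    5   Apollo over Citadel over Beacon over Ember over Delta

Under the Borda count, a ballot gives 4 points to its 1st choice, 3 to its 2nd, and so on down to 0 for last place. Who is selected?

Borda scores:
  Delta: 7·4 + 2 + 5·0 = 30
  Beacon: 7·2 + 3 + 5·2 = 27
  Ember: 7·3 + 0 + 5·1 = 26
  Apollo: 7·1 + 4 + 5·4 = 31
  Citadel: 7·0 + 1 + 5·3 = 16
Apollo has the highest total.

Apollo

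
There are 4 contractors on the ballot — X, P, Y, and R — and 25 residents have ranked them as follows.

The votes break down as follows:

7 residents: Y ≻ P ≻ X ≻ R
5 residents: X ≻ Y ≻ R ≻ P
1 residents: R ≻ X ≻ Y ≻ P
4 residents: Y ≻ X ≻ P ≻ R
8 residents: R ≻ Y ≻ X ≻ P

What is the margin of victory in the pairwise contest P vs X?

11

Ballots ranking P above X: 7.
Ballots ranking X above P: 5+1+4+8 = 18.
X wins 18–7, a margin of 11.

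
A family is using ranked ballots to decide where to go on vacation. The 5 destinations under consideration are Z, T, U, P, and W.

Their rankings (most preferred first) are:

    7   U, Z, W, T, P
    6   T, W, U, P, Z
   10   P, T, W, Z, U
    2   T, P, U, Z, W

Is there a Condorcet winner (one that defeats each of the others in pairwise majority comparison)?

Yes

Head-to-head results (25 voters total):
Z vs T: T wins 18–7.
Z vs U: U wins 15–10.
Z vs P: P wins 18–7.
Z vs W: W wins 16–9.
T vs U: T wins 18–7.
T vs P: T wins 15–10.
T vs W: T wins 18–7.
U vs P: U wins 13–12.
U vs W: W wins 16–9.
P vs W: W wins 13–12.
T beats each rival — Z (18–7), U (18–7), P (15–10), W (18–7) — so T is the Condorcet winner.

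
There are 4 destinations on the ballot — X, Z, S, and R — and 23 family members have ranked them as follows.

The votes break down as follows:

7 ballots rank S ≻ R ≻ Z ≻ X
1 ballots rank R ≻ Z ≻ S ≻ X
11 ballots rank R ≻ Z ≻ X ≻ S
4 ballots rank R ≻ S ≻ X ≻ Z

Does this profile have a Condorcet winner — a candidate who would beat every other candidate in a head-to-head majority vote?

Yes

Head-to-head results (23 voters total):
X vs Z: Z wins 19–4.
X vs S: S wins 12–11.
X vs R: R wins 23–0.
Z vs S: Z wins 12–11.
Z vs R: R wins 23–0.
S vs R: R wins 16–7.
R beats each rival — X (23–0), Z (23–0), S (16–7) — so R is the Condorcet winner.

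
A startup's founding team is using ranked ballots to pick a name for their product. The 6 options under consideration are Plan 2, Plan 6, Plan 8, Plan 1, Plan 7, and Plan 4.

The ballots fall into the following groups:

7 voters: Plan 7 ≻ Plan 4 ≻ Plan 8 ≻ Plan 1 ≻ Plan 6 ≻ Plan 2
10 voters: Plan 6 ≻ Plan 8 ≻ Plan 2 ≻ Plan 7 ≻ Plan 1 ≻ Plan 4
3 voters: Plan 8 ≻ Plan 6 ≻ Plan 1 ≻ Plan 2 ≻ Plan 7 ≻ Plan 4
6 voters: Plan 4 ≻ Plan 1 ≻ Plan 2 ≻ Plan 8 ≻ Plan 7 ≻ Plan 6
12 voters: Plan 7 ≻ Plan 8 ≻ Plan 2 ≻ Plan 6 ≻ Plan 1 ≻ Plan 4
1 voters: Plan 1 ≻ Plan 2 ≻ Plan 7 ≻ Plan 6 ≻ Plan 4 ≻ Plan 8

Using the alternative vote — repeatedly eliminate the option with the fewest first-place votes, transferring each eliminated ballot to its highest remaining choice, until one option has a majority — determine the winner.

Round 1: Plan 7 19, Plan 6 10, Plan 4 6, Plan 8 3, Plan 1 1, Plan 2 0. Plan 2 has the fewest and is eliminated.
Round 2: Plan 7 19, Plan 6 10, Plan 4 6, Plan 8 3, Plan 1 1. Plan 1 has the fewest and is eliminated.
Round 3: Plan 7 20, Plan 6 10, Plan 4 6, Plan 8 3. Plan 7 has a majority.

Plan 7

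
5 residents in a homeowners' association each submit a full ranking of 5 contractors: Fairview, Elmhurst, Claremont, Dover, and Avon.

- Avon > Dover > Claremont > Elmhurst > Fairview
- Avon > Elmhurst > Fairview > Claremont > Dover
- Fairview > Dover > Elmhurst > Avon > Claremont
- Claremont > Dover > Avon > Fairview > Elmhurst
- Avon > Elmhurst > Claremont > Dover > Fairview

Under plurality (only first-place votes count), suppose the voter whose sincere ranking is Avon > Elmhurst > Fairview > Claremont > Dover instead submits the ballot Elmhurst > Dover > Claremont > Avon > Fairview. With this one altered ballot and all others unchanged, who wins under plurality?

First-place totals with the altered ballot: Fairview 1, Elmhurst 1, Claremont 1, Dover 0, Avon 2.
The winner is unchanged: still Avon.

Avon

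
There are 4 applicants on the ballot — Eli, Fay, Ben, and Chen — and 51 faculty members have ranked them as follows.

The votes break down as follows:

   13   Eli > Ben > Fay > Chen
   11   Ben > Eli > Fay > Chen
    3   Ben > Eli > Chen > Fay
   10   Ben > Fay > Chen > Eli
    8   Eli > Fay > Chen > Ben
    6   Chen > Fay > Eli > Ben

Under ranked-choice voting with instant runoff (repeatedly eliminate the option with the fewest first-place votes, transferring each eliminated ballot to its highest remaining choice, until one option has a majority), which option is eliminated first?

Fay

Round 1: Ben 24, Eli 21, Chen 6, Fay 0. Fay has the fewest and is eliminated.
Round 2: Ben 24, Eli 21, Chen 6. Chen has the fewest and is eliminated.
Round 3: Eli 27, Ben 24. Eli has a majority.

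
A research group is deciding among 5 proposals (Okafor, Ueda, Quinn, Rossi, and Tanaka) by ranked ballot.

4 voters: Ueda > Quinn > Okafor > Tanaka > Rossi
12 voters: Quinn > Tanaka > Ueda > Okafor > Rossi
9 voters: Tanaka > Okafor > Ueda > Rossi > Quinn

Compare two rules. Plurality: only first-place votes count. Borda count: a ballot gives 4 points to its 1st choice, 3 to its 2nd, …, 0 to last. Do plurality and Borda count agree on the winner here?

Plurality first-place counts: Okafor 0, Ueda 4, Quinn 12, Rossi 0, Tanaka 9 → Quinn.
Borda totals: Okafor 47, Ueda 58, Quinn 60, Rossi 9, Tanaka 76 → Tanaka.
The two rules disagree: plurality picks Quinn, Borda picks Tanaka.

No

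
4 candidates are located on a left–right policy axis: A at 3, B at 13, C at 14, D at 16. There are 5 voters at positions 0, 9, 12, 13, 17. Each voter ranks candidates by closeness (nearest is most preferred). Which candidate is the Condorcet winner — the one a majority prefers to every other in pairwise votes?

B

With single-peaked preferences on a line, the Condorcet winner is the candidate closest to the median voter.
The median voter (position 12) is closest to B at 13.
Check: B vs A — voters closer to B: 4 of 5.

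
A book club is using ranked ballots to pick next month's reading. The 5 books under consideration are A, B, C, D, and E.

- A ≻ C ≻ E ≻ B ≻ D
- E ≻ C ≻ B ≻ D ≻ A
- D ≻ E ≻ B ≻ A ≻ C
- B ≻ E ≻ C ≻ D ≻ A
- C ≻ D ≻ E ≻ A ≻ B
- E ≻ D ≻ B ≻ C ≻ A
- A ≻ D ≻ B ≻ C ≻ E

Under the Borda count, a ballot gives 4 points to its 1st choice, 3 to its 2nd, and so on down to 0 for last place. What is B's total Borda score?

Borda scores:
  A: 4 + 0 + 1 + 0 + 1 + 0 + 4 = 10
  B: 1 + 2 + 2 + 4 + 0 + 2 + 2 = 13
  C: 3 + 3 + 0 + 2 + 4 + 1 + 1 = 14
  D: 0 + 1 + 4 + 1 + 3 + 3 + 3 = 15
  E: 2 + 4 + 3 + 3 + 2 + 4 + 0 = 18

13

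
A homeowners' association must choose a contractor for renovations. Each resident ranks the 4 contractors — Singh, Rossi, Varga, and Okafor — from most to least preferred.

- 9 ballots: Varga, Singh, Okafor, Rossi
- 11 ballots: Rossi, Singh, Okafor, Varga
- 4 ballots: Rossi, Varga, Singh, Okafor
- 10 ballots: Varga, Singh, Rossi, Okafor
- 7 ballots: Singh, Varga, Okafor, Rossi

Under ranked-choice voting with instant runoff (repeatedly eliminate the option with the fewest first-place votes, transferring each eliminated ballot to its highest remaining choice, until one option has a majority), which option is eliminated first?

Okafor

Round 1: Varga 19, Rossi 15, Singh 7, Okafor 0. Okafor has the fewest and is eliminated.
Round 2: Varga 19, Rossi 15, Singh 7. Singh has the fewest and is eliminated.
Round 3: Varga 26, Rossi 15. Varga has a majority.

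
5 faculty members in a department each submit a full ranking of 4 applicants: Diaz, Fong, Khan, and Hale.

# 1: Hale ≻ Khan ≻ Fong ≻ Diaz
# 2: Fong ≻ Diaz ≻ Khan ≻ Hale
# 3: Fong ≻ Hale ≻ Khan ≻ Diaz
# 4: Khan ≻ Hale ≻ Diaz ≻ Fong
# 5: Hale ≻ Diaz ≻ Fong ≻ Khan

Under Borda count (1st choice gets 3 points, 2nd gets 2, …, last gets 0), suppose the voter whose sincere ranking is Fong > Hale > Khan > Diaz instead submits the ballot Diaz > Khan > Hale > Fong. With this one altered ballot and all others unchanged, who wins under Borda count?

Hale

Borda totals with the altered ballot: Diaz 8, Fong 5, Khan 8, Hale 9.
The winner is unchanged: still Hale.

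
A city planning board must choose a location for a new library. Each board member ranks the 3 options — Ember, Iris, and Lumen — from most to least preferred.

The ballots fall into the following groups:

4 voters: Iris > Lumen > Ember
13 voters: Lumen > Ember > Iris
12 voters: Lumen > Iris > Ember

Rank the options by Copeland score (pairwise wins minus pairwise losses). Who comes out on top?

Lumen

Pairwise results:
  Ember vs Iris: Iris wins 16–13.
  Ember vs Lumen: Lumen wins 29–0.
  Iris vs Lumen: Lumen wins 25–4.
Copeland scores (wins − losses):
  Ember: 0 − 2 = -2
  Iris: 1 − 1 = 0
  Lumen: 2 − 0 = 2
Lumen has the best Copeland score.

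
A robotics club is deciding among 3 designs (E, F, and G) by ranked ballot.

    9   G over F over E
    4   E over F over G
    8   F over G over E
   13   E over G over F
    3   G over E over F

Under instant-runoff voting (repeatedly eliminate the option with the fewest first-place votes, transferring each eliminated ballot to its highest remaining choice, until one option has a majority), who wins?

G

Round 1: E 17, G 12, F 8. F has the fewest and is eliminated.
Round 2: G 20, E 17. G has a majority.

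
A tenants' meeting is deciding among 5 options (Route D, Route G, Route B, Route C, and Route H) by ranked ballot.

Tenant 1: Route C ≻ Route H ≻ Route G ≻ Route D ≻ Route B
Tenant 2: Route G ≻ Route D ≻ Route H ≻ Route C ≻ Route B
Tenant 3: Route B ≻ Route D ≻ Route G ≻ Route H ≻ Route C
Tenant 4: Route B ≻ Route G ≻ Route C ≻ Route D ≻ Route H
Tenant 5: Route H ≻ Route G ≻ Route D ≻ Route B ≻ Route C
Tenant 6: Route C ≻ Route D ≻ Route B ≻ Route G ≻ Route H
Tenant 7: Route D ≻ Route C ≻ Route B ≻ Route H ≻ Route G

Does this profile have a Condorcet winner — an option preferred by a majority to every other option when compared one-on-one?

No

Head-to-head results (7 voters total):
Route D vs Route G: Route G wins 4–3.
Route D vs Route B: Route D wins 5–2.
Route D vs Route C: Route D wins 4–3.
Route D vs Route H: Route D wins 5–2.
Route G vs Route B: Route B wins 4–3.
Route G vs Route C: Route G wins 4–3.
Route G vs Route H: Route G wins 4–3.
Route B vs Route C: Route C wins 4–3.
Route B vs Route H: Route B wins 4–3.
Route C vs Route H: Route C wins 4–3.
No candidate beats all others: Route D beats Route B beats Route G beats Route D, a majority cycle.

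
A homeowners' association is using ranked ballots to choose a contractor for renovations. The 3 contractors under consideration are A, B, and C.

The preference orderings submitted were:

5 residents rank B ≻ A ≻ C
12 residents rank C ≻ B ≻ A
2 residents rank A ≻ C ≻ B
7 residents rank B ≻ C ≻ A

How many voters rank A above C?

Ballots ranking A above C: 5+2 = 7.
Ballots ranking C above A: 12+7 = 19.
So 7 of 26 voters prefer A to C.

7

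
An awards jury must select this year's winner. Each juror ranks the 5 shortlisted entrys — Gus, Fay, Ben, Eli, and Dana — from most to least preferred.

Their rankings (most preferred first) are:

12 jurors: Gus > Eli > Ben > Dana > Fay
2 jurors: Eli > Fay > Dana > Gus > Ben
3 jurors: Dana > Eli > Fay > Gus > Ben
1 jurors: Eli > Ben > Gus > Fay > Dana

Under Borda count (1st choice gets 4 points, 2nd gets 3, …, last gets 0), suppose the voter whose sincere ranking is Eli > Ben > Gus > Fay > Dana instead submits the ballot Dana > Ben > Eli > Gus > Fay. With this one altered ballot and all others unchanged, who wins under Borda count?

Borda totals with the altered ballot: Gus 54, Fay 12, Ben 27, Eli 55, Dana 32.
The winner is unchanged: still Eli.

Eli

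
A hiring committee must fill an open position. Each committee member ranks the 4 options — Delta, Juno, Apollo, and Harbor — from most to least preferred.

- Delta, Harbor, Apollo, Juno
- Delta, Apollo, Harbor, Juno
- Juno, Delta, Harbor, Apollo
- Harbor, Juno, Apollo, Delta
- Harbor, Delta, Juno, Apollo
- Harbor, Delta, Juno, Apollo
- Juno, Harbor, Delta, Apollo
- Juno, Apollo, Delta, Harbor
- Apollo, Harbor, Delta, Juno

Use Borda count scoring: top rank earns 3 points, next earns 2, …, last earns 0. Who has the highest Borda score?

Harbor

Borda scores:
  Delta: 3 + 3 + 2 + 0 + 2 + 2 + 1 + 1 + 1 = 15
  Juno: 0 + 0 + 3 + 2 + 1 + 1 + 3 + 3 + 0 = 13
  Apollo: 1 + 2 + 0 + 1 + 0 + 0 + 0 + 2 + 3 = 9
  Harbor: 2 + 1 + 1 + 3 + 3 + 3 + 2 + 0 + 2 = 17
Harbor has the highest total.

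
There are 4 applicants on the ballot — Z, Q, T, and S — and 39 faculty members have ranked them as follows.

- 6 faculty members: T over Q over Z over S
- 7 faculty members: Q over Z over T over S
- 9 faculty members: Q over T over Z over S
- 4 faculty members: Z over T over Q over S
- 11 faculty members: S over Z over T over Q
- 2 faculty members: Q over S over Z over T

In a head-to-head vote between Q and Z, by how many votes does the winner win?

Ballots ranking Q above Z: 6+7+9+2 = 24.
Ballots ranking Z above Q: 4+11 = 15.
Q wins 24–15, a margin of 9.

9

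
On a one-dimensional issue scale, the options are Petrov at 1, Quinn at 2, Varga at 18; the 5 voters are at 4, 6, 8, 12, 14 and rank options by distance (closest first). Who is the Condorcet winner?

Quinn

With single-peaked preferences on a line, the Condorcet winner is the candidate closest to the median voter.
The median voter (position 8) is closest to Quinn at 2.
Check: Quinn vs Petrov — voters closer to Quinn: 5 of 5.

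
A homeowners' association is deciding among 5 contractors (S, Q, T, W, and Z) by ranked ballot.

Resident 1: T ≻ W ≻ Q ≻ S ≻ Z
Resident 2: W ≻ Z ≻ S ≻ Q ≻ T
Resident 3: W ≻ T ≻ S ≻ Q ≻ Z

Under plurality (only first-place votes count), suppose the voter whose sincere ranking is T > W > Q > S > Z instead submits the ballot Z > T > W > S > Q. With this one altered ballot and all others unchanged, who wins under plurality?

W

First-place totals with the altered ballot: S 0, Q 0, T 0, W 2, Z 1.
The winner is unchanged: still W.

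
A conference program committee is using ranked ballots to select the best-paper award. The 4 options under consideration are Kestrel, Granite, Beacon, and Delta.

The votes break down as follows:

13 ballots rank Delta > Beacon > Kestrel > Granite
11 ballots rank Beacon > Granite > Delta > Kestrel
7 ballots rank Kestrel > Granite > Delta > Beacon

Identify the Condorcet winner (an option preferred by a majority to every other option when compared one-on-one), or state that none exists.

Head-to-head results (31 voters total):
Kestrel vs Granite: Kestrel wins 20–11.
Kestrel vs Beacon: Beacon wins 24–7.
Kestrel vs Delta: Delta wins 24–7.
Granite vs Beacon: Beacon wins 24–7.
Granite vs Delta: Granite wins 18–13.
Beacon vs Delta: Delta wins 20–11.
No candidate beats all others: Kestrel beats Granite beats Delta beats Kestrel, a majority cycle.

There is no Condorcet winner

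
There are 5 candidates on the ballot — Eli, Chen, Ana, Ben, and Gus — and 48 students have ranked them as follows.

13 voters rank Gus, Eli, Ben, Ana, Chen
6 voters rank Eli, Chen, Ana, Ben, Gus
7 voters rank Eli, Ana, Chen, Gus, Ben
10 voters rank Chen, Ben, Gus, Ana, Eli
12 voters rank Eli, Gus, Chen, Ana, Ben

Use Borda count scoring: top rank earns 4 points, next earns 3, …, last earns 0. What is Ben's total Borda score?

Borda scores:
  Eli: 13·3 + 6·4 + 7·4 + 10·0 + 12·4 = 139
  Chen: 13·0 + 6·3 + 7·2 + 10·4 + 12·2 = 96
  Ana: 13·1 + 6·2 + 7·3 + 10·1 + 12·1 = 68
  Ben: 13·2 + 6·1 + 7·0 + 10·3 + 12·0 = 62
  Gus: 13·4 + 6·0 + 7·1 + 10·2 + 12·3 = 115

62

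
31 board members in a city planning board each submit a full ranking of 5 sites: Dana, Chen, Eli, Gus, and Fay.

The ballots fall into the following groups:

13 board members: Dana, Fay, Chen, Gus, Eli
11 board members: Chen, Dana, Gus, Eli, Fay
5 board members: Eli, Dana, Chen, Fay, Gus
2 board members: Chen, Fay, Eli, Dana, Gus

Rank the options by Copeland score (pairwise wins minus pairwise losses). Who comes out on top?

Pairwise results:
  Dana vs Chen: Dana wins 18–13.
  Dana vs Eli: Dana wins 24–7.
  Dana vs Gus: Dana wins 31–0.
  Dana vs Fay: Dana wins 29–2.
  Chen vs Eli: Chen wins 26–5.
  Chen vs Gus: Chen wins 31–0.
  Chen vs Fay: Chen wins 18–13.
  Eli vs Gus: Gus wins 24–7.
  Eli vs Fay: Eli wins 16–15.
  Gus vs Fay: Fay wins 20–11.
Copeland scores (wins − losses):
  Dana: 4 − 0 = 4
  Chen: 3 − 1 = 2
  Eli: 1 − 3 = -2
  Gus: 1 − 3 = -2
  Fay: 1 − 3 = -2
Dana has the best Copeland score.

Dana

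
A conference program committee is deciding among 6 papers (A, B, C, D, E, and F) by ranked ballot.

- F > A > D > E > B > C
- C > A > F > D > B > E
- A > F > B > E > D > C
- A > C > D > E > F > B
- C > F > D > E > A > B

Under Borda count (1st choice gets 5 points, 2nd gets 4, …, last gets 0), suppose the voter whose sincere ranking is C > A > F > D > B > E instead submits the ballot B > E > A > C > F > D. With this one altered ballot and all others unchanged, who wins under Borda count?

A

Borda totals with the altered ballot: A 18, B 9, C 11, D 10, E 12, F 15.
The winner is unchanged: still A.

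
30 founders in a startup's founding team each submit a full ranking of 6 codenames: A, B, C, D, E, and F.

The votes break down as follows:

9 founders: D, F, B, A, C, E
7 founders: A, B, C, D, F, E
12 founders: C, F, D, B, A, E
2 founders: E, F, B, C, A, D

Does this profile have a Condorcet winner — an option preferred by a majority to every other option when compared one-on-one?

No

Head-to-head results (30 voters total):
A vs B: B wins 23–7.
A vs C: A wins 16–14.
A vs D: D wins 21–9.
A vs E: A wins 28–2.
A vs F: F wins 23–7.
B vs C: B wins 18–12.
B vs D: D wins 21–9.
B vs E: B wins 28–2.
B vs F: F wins 23–7.
C vs D: C wins 21–9.
C vs E: C wins 28–2.
C vs F: C wins 19–11.
D vs E: D wins 28–2.
D vs F: D wins 16–14.
E vs F: F wins 28–2.
No candidate beats all others: A beats C beats D beats A, a majority cycle.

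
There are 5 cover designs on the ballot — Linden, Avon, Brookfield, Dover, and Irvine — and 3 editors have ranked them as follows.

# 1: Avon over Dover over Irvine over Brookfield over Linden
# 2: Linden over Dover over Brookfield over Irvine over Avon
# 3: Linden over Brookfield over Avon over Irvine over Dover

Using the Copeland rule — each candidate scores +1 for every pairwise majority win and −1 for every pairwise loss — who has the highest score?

Pairwise results:
  Linden vs Avon: Linden wins 2–1.
  Linden vs Brookfield: Linden wins 2–1.
  Linden vs Dover: Linden wins 2–1.
  Linden vs Irvine: Linden wins 2–1.
  Avon vs Brookfield: Brookfield wins 2–1.
  Avon vs Dover: Avon wins 2–1.
  Avon vs Irvine: Avon wins 2–1.
  Brookfield vs Dover: Dover wins 2–1.
  Brookfield vs Irvine: Brookfield wins 2–1.
  Dover vs Irvine: Dover wins 2–1.
Copeland scores (wins − losses):
  Linden: 4 − 0 = 4
  Avon: 2 − 2 = 0
  Brookfield: 2 − 2 = 0
  Dover: 2 − 2 = 0
  Irvine: 0 − 4 = -4
Linden has the best Copeland score.

Linden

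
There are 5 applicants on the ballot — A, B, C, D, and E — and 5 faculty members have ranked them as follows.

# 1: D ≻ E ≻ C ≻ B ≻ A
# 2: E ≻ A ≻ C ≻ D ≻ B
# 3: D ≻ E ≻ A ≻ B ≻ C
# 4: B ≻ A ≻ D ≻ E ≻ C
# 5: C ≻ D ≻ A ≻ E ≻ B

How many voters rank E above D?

Ballots ranking E above D: 1.
Ballots ranking D above E: 4.
So 1 of 5 voters prefer E to D.

1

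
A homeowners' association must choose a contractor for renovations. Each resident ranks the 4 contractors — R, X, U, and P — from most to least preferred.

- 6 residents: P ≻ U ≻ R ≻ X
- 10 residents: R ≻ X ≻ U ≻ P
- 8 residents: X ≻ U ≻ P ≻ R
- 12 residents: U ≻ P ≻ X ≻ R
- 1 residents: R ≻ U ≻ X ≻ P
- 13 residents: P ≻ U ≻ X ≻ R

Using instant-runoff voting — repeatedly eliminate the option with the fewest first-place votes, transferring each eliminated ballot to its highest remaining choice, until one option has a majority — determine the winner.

U

Round 1: P 19, U 12, R 11, X 8. X has the fewest and is eliminated.
Round 2: U 20, P 19, R 11. R has the fewest and is eliminated.
Round 3: U 31, P 19. U has a majority.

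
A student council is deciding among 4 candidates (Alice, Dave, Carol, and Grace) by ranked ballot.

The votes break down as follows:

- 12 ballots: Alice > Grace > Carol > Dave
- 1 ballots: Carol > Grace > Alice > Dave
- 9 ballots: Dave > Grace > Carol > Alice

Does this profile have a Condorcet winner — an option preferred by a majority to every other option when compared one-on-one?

Head-to-head results (22 voters total):
Alice vs Dave: Alice wins 13–9.
Alice vs Carol: Alice wins 12–10.
Alice vs Grace: Alice wins 12–10.
Dave vs Carol: Carol wins 13–9.
Dave vs Grace: Grace wins 13–9.
Carol vs Grace: Grace wins 21–1.
Alice beats each rival — Dave (13–9), Carol (12–10), Grace (12–10) — so Alice is the Condorcet winner.

Yes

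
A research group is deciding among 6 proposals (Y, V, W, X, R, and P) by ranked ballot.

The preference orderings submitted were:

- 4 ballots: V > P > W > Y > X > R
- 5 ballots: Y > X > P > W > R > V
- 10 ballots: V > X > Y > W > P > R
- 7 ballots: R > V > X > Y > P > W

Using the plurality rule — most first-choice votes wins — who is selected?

First-place vote totals:
  Y: 5
  V: 14
  W: 0
  X: 0
  R: 7
  P: 0
V has the most first-place votes.

V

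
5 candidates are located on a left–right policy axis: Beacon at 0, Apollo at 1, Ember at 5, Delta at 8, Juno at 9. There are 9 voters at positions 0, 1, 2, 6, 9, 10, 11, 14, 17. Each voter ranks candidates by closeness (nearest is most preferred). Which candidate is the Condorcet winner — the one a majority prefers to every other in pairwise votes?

With single-peaked preferences on a line, the Condorcet winner is the candidate closest to the median voter.
The median voter (position 9) is closest to Juno at 9.
Check: Juno vs Beacon — voters closer to Juno: 6 of 9.

Juno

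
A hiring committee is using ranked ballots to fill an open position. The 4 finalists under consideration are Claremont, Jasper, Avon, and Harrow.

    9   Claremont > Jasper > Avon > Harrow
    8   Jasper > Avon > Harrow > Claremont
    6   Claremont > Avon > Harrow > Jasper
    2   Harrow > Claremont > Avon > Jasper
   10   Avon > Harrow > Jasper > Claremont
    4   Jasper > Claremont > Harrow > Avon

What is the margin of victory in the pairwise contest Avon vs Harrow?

27

Ballots ranking Avon above Harrow: 9+8+6+10 = 33.
Ballots ranking Harrow above Avon: 2+4 = 6.
Avon wins 33–6, a margin of 27.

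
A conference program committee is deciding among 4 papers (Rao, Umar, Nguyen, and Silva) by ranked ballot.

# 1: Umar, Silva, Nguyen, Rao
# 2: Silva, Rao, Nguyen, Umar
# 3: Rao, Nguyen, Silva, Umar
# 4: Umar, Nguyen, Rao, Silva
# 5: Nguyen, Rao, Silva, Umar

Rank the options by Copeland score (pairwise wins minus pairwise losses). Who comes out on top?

Pairwise results:
  Rao vs Umar: Rao wins 3–2.
  Rao vs Nguyen: Nguyen wins 3–2.
  Rao vs Silva: Rao wins 3–2.
  Umar vs Nguyen: Nguyen wins 3–2.
  Umar vs Silva: Silva wins 3–2.
  Nguyen vs Silva: Nguyen wins 3–2.
Copeland scores (wins − losses):
  Rao: 2 − 1 = 1
  Umar: 0 − 3 = -3
  Nguyen: 3 − 0 = 3
  Silva: 1 − 2 = -1
Nguyen has the best Copeland score.

Nguyen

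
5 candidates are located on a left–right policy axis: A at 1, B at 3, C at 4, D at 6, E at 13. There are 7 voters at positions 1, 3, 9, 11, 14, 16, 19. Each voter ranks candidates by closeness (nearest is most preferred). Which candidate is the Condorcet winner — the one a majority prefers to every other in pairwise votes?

E

With single-peaked preferences on a line, the Condorcet winner is the candidate closest to the median voter.
The median voter (position 11) is closest to E at 13.
Check: E vs A — voters closer to E: 5 of 7.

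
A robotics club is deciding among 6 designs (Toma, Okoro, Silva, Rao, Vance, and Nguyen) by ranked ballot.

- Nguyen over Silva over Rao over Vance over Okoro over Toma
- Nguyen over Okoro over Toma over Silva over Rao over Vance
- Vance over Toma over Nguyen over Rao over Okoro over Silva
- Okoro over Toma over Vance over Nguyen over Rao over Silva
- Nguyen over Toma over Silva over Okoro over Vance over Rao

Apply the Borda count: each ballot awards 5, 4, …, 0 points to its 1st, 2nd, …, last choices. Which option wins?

Borda scores:
  Toma: 0 + 3 + 4 + 4 + 4 = 15
  Okoro: 1 + 4 + 1 + 5 + 2 = 13
  Silva: 4 + 2 + 0 + 0 + 3 = 9
  Rao: 3 + 1 + 2 + 1 + 0 = 7
  Vance: 2 + 0 + 5 + 3 + 1 = 11
  Nguyen: 5 + 5 + 3 + 2 + 5 = 20
Nguyen has the highest total.

Nguyen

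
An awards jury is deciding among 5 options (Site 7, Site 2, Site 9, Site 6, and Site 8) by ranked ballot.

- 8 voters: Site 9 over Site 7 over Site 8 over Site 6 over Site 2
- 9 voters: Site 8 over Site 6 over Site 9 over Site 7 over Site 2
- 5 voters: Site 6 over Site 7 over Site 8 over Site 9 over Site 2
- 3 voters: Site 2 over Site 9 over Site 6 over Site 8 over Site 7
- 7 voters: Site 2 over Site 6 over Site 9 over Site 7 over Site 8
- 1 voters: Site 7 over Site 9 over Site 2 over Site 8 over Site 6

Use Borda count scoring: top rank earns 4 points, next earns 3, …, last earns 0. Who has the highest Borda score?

Site 6

Borda scores:
  Site 7: 8·3 + 9·1 + 5·3 + 3·0 + 7·1 + 4 = 59
  Site 2: 8·0 + 9·0 + 5·0 + 3·4 + 7·4 + 2 = 42
  Site 9: 8·4 + 9·2 + 5·1 + 3·3 + 7·2 + 3 = 81
  Site 6: 8·1 + 9·3 + 5·4 + 3·2 + 7·3 + 0 = 82
  Site 8: 8·2 + 9·4 + 5·2 + 3·1 + 7·0 + 1 = 66
Site 6 has the highest total.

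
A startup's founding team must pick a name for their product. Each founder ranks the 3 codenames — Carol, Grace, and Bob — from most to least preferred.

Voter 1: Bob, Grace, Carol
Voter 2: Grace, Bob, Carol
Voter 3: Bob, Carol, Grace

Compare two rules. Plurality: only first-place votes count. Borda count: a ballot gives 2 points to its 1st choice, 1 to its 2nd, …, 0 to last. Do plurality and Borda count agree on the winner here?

Yes

Plurality first-place counts: Carol 0, Grace 1, Bob 2 → Bob.
Borda totals: Carol 1, Grace 3, Bob 5 → Bob.
The two rules agree on Bob.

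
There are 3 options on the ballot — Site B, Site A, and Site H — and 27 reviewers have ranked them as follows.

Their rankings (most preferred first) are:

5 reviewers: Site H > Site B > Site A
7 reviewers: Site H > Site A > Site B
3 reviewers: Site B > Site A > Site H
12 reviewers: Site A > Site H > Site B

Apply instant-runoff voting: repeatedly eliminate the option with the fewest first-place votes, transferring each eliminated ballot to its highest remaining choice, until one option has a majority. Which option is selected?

Round 1: Site A 12, Site H 12, Site B 3. Site B has the fewest and is eliminated.
Round 2: Site A 15, Site H 12. Site A has a majority.

Site A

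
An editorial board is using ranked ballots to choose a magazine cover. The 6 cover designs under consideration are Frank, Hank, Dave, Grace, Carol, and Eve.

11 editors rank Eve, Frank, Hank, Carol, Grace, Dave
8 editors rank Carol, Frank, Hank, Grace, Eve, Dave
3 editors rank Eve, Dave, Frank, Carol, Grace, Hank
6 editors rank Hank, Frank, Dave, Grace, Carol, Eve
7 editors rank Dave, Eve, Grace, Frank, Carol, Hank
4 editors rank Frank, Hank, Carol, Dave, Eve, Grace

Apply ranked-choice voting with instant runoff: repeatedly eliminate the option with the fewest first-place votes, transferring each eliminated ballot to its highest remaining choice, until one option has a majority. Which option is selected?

Eve

Round 1: Eve 14, Carol 8, Dave 7, Hank 6, Frank 4, Grace 0. Grace has the fewest and is eliminated.
Round 2: Eve 14, Carol 8, Dave 7, Hank 6, Frank 4. Frank has the fewest and is eliminated.
Round 3: Eve 14, Hank 10, Carol 8, Dave 7. Dave has the fewest and is eliminated.
Round 4: Eve 21, Hank 10, Carol 8. Eve has a majority.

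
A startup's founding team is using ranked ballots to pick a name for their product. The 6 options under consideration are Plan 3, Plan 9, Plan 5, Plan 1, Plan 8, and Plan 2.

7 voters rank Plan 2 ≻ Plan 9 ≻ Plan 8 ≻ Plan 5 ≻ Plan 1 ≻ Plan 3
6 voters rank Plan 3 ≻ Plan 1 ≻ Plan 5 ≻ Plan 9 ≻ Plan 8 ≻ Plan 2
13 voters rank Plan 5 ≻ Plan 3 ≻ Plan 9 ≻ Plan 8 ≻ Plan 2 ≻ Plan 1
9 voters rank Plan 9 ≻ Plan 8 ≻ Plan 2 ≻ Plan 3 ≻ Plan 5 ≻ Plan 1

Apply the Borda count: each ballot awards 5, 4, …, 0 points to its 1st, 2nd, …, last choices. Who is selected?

Plan 9

Borda scores:
  Plan 3: 7·0 + 6·5 + 13·4 + 9·2 = 100
  Plan 9: 7·4 + 6·2 + 13·3 + 9·5 = 124
  Plan 5: 7·2 + 6·3 + 13·5 + 9·1 = 106
  Plan 1: 7·1 + 6·4 + 13·0 + 9·0 = 31
  Plan 8: 7·3 + 6·1 + 13·2 + 9·4 = 89
  Plan 2: 7·5 + 6·0 + 13·1 + 9·3 = 75
Plan 9 has the highest total.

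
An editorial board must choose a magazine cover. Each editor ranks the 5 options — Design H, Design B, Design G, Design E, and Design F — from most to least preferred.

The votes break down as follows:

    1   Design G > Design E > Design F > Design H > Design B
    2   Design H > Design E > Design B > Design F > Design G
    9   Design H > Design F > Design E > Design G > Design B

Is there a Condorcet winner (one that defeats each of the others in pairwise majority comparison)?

Head-to-head results (12 voters total):
Design H vs Design B: Design H wins 12–0.
Design H vs Design G: Design H wins 11–1.
Design H vs Design E: Design H wins 11–1.
Design H vs Design F: Design H wins 11–1.
Design B vs Design G: Design G wins 10–2.
Design B vs Design E: Design E wins 12–0.
Design B vs Design F: Design F wins 10–2.
Design G vs Design E: Design E wins 11–1.
Design G vs Design F: Design F wins 11–1.
Design E vs Design F: Design F wins 9–3.
Design H beats each rival — Design B (12–0), Design G (11–1), Design E (11–1), Design F (11–1) — so Design H is the Condorcet winner.

Yes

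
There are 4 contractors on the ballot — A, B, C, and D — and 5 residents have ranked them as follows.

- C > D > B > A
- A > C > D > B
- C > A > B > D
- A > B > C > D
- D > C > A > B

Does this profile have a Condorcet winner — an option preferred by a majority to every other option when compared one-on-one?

Yes

Head-to-head results (5 voters total):
A vs B: A wins 4–1.
A vs C: C wins 3–2.
A vs D: A wins 3–2.
B vs C: C wins 4–1.
B vs D: D wins 3–2.
C vs D: C wins 4–1.
C beats each rival — A (3–2), B (4–1), D (4–1) — so C is the Condorcet winner.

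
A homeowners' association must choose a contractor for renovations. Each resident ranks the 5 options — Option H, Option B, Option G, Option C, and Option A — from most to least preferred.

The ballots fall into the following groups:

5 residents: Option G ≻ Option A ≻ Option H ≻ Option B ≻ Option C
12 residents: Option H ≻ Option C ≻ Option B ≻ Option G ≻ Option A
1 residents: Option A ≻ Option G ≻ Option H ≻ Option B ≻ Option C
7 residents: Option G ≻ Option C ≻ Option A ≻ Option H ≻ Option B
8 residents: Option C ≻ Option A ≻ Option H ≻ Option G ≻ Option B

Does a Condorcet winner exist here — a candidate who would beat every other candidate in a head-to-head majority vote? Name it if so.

Head-to-head results (33 voters total):
Option H vs Option B: Option H wins 33–0.
Option H vs Option G: Option H wins 20–13.
Option H vs Option C: Option H wins 18–15.
Option H vs Option A: Option A wins 21–12.
Option B vs Option G: Option G wins 21–12.
Option B vs Option C: Option C wins 27–6.
Option B vs Option A: Option A wins 21–12.
Option G vs Option C: Option C wins 20–13.
Option G vs Option A: Option G wins 24–9.
Option C vs Option A: Option C wins 27–6.
No candidate beats all others: Option H beats Option G beats Option A beats Option H, a majority cycle.

No Condorcet winner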